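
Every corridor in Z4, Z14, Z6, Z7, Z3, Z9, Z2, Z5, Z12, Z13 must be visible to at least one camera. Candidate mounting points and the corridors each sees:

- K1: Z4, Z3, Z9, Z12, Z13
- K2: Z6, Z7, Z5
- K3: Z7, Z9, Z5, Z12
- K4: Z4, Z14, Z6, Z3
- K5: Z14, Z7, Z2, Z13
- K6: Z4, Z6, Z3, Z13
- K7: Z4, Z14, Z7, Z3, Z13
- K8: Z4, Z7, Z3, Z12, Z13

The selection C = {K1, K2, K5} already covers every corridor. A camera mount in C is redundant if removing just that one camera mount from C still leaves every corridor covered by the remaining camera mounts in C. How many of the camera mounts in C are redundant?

0

Drop K1: Z4, Z3, Z9, Z12 uncovered — not redundant.
Drop K2: Z6, Z5 uncovered — not redundant.
Drop K5: Z14, Z2 uncovered — not redundant.
None of the camera mounts in C is redundant.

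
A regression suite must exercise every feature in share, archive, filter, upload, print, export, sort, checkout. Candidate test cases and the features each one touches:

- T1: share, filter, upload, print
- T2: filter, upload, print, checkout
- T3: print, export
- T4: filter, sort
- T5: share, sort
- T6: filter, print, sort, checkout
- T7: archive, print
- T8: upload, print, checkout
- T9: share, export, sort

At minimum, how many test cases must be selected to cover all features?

T2, T7, T9 together cover {share, archive, filter, upload, print, export, sort, checkout} — every feature.
No 2 of the 9 test cases cover everything (all 36 pairs fall short), so 3 is minimum.
Greedy (largest uncovered first) would take T1, T6, T3, T7 — 4 test cases — but 3 suffice.

3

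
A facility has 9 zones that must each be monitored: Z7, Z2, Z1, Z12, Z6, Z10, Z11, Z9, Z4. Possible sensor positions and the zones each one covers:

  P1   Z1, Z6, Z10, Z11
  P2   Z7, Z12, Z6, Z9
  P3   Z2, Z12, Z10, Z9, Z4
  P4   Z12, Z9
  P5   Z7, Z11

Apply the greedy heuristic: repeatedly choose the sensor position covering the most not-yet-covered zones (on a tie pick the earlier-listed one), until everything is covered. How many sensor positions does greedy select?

Pick 1: P3 covers 5 new zones (Z2, Z12, Z10, Z9, Z4).
Pick 2: P1 covers 3 new zones (Z1, Z6, Z11).
Pick 3: P2 covers 1 new zones (Z7).
Greedy uses 3 sensor positions.

3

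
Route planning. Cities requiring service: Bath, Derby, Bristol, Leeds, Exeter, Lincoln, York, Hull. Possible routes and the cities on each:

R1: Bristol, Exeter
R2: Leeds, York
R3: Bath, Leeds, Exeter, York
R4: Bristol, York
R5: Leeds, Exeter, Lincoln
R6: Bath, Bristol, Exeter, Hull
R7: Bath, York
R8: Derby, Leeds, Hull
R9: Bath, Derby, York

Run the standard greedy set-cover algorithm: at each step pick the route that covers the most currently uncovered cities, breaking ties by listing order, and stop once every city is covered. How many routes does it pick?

4

Pick 1: R3 covers 4 new cities (Bath, Leeds, Exeter, York).
Pick 2: R6 covers 2 new cities (Bristol, Hull).
Pick 3: R5 covers 1 new cities (Lincoln).
Pick 4: R8 covers 1 new cities (Derby).
Greedy uses 4 routes. (The true minimum is 3.)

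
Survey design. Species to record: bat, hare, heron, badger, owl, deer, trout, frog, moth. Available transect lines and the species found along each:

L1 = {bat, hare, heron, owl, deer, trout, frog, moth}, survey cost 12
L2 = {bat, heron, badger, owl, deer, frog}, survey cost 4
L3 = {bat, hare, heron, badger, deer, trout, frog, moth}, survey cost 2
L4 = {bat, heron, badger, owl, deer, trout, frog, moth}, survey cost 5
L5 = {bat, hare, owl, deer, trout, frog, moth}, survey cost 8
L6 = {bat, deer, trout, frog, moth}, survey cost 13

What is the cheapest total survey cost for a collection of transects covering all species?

L2, L3 cover every species at survey cost 4 + 2 = 6.
Any cover uses at least 2 transects; among all covering selections none totals below 6.

6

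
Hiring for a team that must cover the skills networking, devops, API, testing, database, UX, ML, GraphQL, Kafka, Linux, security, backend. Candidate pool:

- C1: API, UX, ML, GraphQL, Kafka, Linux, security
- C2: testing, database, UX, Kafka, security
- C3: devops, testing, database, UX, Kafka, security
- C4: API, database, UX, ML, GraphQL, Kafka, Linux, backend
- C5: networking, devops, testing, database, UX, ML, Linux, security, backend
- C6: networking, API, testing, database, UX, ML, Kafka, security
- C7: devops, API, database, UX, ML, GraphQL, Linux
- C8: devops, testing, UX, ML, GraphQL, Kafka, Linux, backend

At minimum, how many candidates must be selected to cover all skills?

C1, C5 together cover {networking, devops, API, testing, database, UX, ML, GraphQL, Kafka, Linux, security, backend} — every skill.
No single candidate contains all 12 skills, so 2 is optimal.

2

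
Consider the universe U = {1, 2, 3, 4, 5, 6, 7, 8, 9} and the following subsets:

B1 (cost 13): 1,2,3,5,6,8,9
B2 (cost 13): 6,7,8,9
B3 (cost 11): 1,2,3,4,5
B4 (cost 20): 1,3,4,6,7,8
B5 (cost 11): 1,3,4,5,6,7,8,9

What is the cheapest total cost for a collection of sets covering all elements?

22

B3, B5 cover every element at cost 11 + 11 = 22.
Any cover uses at least 2 sets; among all covering selections none totals below 22.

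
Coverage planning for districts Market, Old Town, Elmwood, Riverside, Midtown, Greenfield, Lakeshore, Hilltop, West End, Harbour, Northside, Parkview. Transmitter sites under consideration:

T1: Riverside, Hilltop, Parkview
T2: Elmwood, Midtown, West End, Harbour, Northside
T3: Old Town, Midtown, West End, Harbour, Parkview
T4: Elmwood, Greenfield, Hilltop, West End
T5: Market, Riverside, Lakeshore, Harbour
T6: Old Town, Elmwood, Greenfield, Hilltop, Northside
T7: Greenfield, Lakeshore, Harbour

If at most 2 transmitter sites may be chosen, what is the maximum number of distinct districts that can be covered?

Choosing T3, T6 covers {Old Town, Elmwood, Midtown, Greenfield, Hilltop, West End, Harbour, Northside, Parkview} — 9 districts.
No choice of 2 transmitter sites does better; here Market, Riverside, Lakeshore are left uncovered.

9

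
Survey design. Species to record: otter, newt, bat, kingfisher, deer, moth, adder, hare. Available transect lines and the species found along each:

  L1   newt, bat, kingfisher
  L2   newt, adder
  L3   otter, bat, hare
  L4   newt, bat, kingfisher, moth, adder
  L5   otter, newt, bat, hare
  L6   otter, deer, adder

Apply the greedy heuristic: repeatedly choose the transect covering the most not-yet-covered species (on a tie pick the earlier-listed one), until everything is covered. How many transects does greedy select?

Pick 1: L4 covers 5 new species (newt, bat, kingfisher, moth, adder).
Pick 2: L3 covers 2 new species (otter, hare).
Pick 3: L6 covers 1 new species (deer).
Greedy uses 3 transects.

3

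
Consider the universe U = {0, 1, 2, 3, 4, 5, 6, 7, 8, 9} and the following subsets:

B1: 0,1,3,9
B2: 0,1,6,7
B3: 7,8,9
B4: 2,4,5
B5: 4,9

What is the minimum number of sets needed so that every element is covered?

B1, B2, B3, B4 together cover {0, 1, 2, 3, 4, 5, 6, 7, 8, 9} — every element.
No 3 of the 5 sets cover everything (all 10 triples fall short), so 4 is minimum.

4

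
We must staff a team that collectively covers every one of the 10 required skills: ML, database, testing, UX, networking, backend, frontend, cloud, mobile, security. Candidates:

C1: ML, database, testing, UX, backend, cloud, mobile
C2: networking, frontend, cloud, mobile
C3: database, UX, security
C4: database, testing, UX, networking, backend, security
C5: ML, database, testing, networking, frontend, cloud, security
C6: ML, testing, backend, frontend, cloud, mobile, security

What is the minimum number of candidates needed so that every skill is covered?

C1, C5 together cover {ML, database, testing, UX, networking, backend, frontend, cloud, mobile, security} — every skill.
No single candidate contains all 10 skills, so 2 is optimal.

2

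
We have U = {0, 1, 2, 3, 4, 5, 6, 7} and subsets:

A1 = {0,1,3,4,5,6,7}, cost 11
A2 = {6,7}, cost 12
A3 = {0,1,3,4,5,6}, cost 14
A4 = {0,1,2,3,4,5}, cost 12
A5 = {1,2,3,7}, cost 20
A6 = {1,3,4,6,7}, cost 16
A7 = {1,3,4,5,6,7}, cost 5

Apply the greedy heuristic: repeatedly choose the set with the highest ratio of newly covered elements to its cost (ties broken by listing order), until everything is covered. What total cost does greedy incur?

Pick 1: A7 adds 6 new (1, 3, 4, 5, 6, 7) at cost 5 (ratio 6/5).
Pick 2: A4 adds 2 new (0, 2) at cost 12 (ratio 2/12).
Greedy total cost: 5 + 12 = 17.

17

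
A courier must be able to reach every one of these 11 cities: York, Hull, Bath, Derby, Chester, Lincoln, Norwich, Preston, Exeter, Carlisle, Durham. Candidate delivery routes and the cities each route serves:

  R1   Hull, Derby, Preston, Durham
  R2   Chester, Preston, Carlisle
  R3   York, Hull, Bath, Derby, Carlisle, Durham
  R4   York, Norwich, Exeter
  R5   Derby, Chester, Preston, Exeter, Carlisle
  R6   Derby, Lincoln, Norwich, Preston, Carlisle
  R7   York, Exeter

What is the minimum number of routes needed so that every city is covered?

3

R3, R5, R6 together cover {York, Hull, Bath, Derby, Chester, Lincoln, Norwich, Preston, Exeter, Carlisle, Durham} — every city.
No 2 of the 7 routes cover everything (all 21 pairs fall short), so 3 is minimum.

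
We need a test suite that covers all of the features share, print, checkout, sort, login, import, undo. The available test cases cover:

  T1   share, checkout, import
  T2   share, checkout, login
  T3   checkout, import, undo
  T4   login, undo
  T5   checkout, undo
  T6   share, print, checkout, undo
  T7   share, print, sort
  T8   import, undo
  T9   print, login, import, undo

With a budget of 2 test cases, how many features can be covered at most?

6

Choosing T1, T9 covers {share, print, checkout, login, import, undo} — 6 features.
No choice of 2 test cases does better; here sort is left uncovered.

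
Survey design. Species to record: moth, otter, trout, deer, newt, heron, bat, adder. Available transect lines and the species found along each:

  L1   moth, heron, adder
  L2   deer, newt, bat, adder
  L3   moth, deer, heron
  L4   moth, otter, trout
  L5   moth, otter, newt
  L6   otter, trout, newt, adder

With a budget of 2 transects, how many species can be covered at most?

Choosing L2, L4 covers {moth, otter, trout, deer, newt, bat, adder} — 7 species.
No choice of 2 transects does better; here heron is left uncovered.

7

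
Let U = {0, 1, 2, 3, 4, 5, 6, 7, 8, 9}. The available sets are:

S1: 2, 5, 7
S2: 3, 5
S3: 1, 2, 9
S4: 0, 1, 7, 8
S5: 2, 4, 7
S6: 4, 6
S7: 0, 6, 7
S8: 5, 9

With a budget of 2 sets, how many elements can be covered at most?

Choosing S1, S4 covers {0, 1, 2, 5, 7, 8} — 6 elements.
No choice of 2 sets does better; here 3, 4, 6, 9 are left uncovered.

6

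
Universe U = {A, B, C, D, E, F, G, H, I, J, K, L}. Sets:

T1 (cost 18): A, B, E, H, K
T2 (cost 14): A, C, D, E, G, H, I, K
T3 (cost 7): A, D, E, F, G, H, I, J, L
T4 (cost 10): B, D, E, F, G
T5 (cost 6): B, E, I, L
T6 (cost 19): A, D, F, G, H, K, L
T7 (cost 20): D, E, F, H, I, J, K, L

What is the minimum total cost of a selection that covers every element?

27

T2, T3, T5 cover every element at cost 14 + 7 + 6 = 27.
Any cover uses at least 3 sets; among all covering selections none totals below 27.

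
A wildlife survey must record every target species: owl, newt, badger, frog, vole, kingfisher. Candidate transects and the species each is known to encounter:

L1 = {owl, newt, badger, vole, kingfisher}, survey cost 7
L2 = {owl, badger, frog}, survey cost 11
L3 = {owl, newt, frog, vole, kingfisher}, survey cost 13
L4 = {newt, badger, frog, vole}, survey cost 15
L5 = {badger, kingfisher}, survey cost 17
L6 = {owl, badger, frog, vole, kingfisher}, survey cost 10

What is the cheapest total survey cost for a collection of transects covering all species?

L1, L6 cover every species at survey cost 7 + 10 = 17.
Any cover uses at least 2 transects; among all covering selections none totals below 17.

17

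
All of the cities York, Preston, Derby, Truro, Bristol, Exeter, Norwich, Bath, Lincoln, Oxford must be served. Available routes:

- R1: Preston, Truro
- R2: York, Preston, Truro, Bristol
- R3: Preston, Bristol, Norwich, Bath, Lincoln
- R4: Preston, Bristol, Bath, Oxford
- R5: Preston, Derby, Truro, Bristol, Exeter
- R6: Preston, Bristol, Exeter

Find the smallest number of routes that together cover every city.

R2, R3, R4, R5 together cover {York, Preston, Derby, Truro, Bristol, Exeter, Norwich, Bath, Lincoln, Oxford} — every city.
No 3 of the 6 routes cover everything (all 20 triples fall short), so 4 is minimum.

4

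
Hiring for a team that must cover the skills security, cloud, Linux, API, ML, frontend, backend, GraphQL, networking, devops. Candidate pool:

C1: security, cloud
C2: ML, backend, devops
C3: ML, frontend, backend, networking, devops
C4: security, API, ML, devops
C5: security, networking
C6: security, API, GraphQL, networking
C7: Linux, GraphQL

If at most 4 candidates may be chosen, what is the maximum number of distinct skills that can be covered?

Choosing C1, C3, C4, C7 covers {security, cloud, Linux, API, ML, frontend, backend, GraphQL, networking, devops} — 10 skills.
That is all 10 skills.

10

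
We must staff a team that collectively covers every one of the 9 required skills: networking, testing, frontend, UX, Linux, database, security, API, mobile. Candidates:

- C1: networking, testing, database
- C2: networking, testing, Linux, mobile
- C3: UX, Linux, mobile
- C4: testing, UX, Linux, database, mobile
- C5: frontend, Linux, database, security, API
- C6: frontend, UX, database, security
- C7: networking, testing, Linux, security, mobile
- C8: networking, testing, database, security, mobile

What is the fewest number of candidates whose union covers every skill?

3

C1, C3, C5 together cover {networking, testing, frontend, UX, Linux, database, security, API, mobile} — every skill.
No 2 of the 8 candidates cover everything (all 28 pairs fall short), so 3 is minimum.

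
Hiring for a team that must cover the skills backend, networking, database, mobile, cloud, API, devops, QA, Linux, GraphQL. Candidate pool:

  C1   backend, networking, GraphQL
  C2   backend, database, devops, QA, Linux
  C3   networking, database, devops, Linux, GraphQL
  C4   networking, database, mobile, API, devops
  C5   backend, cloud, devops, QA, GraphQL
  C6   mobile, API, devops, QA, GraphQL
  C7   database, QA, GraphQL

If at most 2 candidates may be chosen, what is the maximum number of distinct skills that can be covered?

9

Choosing C4, C5 covers {backend, networking, database, mobile, cloud, API, devops, QA, GraphQL} — 9 skills.
No choice of 2 candidates does better; here Linux is left uncovered.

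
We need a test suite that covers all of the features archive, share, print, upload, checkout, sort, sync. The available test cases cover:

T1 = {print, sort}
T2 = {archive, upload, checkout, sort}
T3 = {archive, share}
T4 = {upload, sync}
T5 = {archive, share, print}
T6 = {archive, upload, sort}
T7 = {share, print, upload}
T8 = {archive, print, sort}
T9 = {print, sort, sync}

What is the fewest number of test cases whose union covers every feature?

3

T2, T3, T9 together cover {archive, share, print, upload, checkout, sort, sync} — every feature.
No 2 of the 9 test cases cover everything (all 36 pairs fall short), so 3 is minimum.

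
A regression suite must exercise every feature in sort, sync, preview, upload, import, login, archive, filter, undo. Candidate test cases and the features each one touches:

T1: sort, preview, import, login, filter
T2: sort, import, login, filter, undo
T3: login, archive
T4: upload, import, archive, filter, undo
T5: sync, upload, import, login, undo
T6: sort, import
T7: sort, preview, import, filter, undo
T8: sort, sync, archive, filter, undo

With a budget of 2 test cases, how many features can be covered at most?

Choosing T1, T4 covers {sort, preview, upload, import, login, archive, filter, undo} — 8 features.
No choice of 2 test cases does better; here sync is left uncovered.

8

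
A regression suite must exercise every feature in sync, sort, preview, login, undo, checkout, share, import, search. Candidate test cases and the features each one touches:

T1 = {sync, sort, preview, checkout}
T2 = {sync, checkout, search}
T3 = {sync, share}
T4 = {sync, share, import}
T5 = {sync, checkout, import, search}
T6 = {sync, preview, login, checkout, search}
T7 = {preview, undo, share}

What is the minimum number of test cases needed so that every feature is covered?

T1, T4, T6, T7 together cover {sync, sort, preview, login, undo, checkout, share, import, search} — every feature.
No 3 of the 7 test cases cover everything (all 35 triples fall short), so 4 is minimum.

4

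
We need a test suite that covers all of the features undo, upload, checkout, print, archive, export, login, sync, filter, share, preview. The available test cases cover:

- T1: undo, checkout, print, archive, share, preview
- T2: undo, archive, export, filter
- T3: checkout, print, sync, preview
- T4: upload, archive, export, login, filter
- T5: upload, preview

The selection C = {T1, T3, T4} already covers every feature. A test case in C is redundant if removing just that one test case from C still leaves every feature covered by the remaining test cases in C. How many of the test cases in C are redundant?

Drop T1: undo, share uncovered — not redundant.
Drop T3: sync uncovered — not redundant.
Drop T4: upload, export, login, filter uncovered — not redundant.
None of the test cases in C is redundant.

0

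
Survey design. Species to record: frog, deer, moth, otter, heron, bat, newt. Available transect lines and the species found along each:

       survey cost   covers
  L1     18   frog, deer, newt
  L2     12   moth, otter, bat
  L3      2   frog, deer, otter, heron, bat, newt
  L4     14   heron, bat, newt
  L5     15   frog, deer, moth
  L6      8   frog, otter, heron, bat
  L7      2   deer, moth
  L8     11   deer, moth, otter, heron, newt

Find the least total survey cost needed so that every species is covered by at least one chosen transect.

4

L3, L7 cover every species at survey cost 2 + 2 = 4.
Any cover uses at least 2 transects; among all covering selections none totals below 4.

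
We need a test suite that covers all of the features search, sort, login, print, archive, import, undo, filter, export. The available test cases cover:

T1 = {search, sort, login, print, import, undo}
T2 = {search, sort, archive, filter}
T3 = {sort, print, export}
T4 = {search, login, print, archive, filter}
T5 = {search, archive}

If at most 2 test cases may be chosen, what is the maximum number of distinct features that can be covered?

Choosing T1, T2 covers {search, sort, login, print, archive, import, undo, filter} — 8 features.
No choice of 2 test cases does better; here export is left uncovered.

8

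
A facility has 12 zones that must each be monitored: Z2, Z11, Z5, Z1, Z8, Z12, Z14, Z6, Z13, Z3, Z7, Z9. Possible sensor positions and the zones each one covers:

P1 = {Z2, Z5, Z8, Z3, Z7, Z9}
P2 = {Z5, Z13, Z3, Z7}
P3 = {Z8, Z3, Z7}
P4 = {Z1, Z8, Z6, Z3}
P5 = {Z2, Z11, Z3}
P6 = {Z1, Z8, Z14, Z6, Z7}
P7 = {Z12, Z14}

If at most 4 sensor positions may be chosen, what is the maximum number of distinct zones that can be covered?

11

Choosing P1, P2, P4, P7 covers {Z2, Z5, Z1, Z8, Z12, Z14, Z6, Z13, Z3, Z7, Z9} — 11 zones.
No choice of 4 sensor positions does better; here Z11 is left uncovered.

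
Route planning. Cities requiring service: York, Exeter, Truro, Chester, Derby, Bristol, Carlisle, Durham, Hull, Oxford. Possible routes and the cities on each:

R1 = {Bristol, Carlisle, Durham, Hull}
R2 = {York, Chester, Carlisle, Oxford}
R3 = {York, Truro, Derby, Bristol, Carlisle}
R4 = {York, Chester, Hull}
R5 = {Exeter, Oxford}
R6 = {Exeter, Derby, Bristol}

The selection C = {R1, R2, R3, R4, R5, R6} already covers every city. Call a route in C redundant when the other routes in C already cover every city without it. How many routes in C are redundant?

4

Drop R1: Durham uncovered — not redundant.
Drop R2: the rest still cover every city — redundant.
Drop R3: Truro uncovered — not redundant.
Drop R4: the rest still cover every city — redundant.
Drop R5: the rest still cover every city — redundant.
Drop R6: the rest still cover every city — redundant.
4 redundant: R2, R4, R5, R6.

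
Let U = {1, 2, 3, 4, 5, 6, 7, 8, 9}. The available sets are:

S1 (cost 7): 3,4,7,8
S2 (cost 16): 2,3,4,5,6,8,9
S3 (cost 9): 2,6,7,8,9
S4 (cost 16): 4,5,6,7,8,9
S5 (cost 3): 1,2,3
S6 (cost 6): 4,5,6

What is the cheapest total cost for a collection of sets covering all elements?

18

S3, S5, S6 cover every element at cost 9 + 3 + 6 = 18.
Any cover uses at least 2 sets; among all covering selections none totals below 18.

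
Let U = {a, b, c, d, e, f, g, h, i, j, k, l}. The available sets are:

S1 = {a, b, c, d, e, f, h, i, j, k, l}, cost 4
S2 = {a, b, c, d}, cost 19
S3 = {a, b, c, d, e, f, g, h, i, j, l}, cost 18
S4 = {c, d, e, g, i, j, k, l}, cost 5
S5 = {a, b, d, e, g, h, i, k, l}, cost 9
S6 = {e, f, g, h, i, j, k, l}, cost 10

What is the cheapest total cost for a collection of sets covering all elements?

S1, S4 cover every element at cost 4 + 5 = 9.
Any cover uses at least 2 sets; among all covering selections none totals below 9.

9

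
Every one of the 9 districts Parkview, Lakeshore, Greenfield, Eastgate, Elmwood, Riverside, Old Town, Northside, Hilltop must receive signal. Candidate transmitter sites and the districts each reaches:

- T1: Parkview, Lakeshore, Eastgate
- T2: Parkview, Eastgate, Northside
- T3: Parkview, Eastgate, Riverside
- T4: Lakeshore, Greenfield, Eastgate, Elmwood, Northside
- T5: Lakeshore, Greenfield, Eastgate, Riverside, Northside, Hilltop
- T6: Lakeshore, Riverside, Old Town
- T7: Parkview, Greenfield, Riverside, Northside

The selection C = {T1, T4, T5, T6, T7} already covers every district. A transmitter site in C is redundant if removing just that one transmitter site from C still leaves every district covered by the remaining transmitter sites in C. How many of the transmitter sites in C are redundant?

Drop T1: the rest still cover every district — redundant.
Drop T4: Elmwood uncovered — not redundant.
Drop T5: Hilltop uncovered — not redundant.
Drop T6: Old Town uncovered — not redundant.
Drop T7: the rest still cover every district — redundant.
2 redundant: T1, T7.

2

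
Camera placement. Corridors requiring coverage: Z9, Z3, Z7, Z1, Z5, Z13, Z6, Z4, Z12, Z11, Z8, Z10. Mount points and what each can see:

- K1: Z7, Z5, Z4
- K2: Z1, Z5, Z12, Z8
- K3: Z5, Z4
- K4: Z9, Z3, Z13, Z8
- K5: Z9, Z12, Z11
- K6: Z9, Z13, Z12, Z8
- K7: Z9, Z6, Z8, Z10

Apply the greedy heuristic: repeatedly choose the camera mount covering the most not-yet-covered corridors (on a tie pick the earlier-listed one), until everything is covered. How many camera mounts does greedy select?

Pick 1: K2 covers 4 new corridors (Z1, Z5, Z12, Z8).
Pick 2: K4 covers 3 new corridors (Z9, Z3, Z13).
Pick 3: K1 covers 2 new corridors (Z7, Z4).
Pick 4: K7 covers 2 new corridors (Z6, Z10).
Pick 5: K5 covers 1 new corridors (Z11).
Greedy uses 5 camera mounts.

5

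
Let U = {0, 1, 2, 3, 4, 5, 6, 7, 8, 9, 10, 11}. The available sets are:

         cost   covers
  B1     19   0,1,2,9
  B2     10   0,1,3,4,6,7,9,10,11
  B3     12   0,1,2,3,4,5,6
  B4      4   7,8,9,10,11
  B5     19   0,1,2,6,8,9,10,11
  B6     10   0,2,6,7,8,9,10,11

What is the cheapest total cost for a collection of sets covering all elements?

B3, B4 cover every element at cost 12 + 4 = 16.
Any cover uses at least 2 sets; among all covering selections none totals below 16.

16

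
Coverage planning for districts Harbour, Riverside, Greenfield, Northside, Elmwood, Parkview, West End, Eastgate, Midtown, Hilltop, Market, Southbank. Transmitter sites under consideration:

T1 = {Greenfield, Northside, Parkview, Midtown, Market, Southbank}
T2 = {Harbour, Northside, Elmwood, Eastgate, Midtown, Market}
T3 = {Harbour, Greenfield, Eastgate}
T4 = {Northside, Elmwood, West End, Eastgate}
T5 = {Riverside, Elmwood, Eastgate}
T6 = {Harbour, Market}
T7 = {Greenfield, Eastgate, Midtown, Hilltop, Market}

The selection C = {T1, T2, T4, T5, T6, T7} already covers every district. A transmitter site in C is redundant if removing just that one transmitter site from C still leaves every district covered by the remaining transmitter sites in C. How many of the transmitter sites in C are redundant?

2

Drop T1: Parkview, Southbank uncovered — not redundant.
Drop T2: the rest still cover every district — redundant.
Drop T4: West End uncovered — not redundant.
Drop T5: Riverside uncovered — not redundant.
Drop T6: the rest still cover every district — redundant.
Drop T7: Hilltop uncovered — not redundant.
2 redundant: T2, T6.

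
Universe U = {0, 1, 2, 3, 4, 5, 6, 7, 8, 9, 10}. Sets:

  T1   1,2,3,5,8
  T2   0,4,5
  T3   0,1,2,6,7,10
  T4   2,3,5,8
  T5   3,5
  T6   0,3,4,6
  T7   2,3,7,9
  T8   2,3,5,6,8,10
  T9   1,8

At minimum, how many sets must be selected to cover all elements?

4

T1, T2, T3, T7 together cover {0, 1, 2, 3, 4, 5, 6, 7, 8, 9, 10} — every element.
No 3 of the 9 sets cover everything (all 84 triples fall short), so 4 is minimum.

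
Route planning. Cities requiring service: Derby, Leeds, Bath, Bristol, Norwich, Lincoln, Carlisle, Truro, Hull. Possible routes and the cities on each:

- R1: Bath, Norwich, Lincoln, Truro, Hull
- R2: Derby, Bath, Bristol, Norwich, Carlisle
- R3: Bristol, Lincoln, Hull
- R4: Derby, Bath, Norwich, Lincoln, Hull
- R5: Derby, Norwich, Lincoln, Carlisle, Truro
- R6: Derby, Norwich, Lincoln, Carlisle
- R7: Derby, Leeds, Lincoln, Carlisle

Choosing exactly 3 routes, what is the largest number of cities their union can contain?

9

Choosing R1, R2, R7 covers {Derby, Leeds, Bath, Bristol, Norwich, Lincoln, Carlisle, Truro, Hull} — 9 cities.
That is all 9 cities.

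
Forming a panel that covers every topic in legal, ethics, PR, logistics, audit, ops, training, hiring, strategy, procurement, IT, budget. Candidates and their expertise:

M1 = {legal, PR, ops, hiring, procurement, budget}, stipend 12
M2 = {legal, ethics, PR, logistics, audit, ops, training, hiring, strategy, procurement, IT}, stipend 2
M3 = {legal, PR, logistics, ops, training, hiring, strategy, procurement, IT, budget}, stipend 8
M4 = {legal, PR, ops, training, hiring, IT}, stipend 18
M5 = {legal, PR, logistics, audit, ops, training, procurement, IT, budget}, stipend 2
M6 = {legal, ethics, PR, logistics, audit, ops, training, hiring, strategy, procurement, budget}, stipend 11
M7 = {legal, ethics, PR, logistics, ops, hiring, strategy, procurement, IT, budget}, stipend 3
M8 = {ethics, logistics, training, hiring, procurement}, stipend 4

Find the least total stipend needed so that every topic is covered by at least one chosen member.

4

M2, M5 cover every topic at stipend 2 + 2 = 4.
Any cover uses at least 2 members; among all covering selections none totals below 4.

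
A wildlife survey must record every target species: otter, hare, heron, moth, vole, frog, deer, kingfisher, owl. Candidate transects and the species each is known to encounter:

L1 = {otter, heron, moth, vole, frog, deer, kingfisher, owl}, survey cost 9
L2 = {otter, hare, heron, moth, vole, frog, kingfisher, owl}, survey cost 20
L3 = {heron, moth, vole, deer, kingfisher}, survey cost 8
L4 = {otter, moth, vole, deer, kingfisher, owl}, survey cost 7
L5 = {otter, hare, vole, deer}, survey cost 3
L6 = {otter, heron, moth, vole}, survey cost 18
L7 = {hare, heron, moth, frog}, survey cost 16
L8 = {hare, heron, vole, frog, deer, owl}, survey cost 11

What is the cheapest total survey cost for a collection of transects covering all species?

12

L1, L5 cover every species at survey cost 9 + 3 = 12.
Any cover uses at least 2 transects; among all covering selections none totals below 12.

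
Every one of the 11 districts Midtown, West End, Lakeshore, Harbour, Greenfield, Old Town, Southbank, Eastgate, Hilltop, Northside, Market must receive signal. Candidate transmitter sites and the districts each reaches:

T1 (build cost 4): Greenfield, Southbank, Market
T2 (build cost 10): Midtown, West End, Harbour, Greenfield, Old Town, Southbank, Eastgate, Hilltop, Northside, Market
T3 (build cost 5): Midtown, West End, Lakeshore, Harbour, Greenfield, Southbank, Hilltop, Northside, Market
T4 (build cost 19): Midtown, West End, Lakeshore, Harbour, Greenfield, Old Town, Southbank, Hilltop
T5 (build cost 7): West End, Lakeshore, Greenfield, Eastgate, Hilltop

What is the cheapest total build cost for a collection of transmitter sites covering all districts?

15

T2, T3 cover every district at build cost 10 + 5 = 15.
Any cover uses at least 2 transmitter sites; among all covering selections none totals below 15.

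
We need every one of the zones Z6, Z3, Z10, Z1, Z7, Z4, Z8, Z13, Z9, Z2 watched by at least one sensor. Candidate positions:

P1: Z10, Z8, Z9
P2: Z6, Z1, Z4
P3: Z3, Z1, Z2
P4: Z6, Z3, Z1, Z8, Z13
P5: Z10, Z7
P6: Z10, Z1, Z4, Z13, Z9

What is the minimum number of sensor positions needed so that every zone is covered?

4

P3, P4, P5, P6 together cover {Z6, Z3, Z10, Z1, Z7, Z4, Z8, Z13, Z9, Z2} — every zone.
No 3 of the 6 sensor positions cover everything (all 20 triples fall short), so 4 is minimum.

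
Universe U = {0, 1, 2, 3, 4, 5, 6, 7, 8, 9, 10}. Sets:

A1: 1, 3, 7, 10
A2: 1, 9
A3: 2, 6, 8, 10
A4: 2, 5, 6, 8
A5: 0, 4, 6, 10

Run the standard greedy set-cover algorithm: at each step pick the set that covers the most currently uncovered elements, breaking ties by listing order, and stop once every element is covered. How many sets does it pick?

Pick 1: A1 covers 4 new elements (1, 3, 7, 10).
Pick 2: A4 covers 4 new elements (2, 5, 6, 8).
Pick 3: A5 covers 2 new elements (0, 4).
Pick 4: A2 covers 1 new elements (9).
Greedy uses 4 sets.

4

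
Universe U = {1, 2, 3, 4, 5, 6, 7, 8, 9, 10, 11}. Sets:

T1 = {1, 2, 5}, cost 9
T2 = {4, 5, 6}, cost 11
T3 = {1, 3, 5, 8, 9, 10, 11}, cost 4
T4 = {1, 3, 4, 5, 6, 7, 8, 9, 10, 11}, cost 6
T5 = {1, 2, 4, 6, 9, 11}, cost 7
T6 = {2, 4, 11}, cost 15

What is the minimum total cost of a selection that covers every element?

T4, T5 cover every element at cost 6 + 7 = 13.
Any cover uses at least 2 sets; among all covering selections none totals below 13.

13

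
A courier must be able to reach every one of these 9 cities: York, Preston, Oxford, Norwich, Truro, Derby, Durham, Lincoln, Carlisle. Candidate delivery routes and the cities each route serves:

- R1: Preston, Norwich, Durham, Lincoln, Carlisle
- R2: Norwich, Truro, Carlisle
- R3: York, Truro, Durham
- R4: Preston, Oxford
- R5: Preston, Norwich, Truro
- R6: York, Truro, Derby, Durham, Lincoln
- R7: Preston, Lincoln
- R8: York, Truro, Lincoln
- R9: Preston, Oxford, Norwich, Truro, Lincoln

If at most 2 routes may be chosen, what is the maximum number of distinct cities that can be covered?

Choosing R1, R6 covers {York, Preston, Norwich, Truro, Derby, Durham, Lincoln, Carlisle} — 8 cities.
No choice of 2 routes does better; here Oxford is left uncovered.

8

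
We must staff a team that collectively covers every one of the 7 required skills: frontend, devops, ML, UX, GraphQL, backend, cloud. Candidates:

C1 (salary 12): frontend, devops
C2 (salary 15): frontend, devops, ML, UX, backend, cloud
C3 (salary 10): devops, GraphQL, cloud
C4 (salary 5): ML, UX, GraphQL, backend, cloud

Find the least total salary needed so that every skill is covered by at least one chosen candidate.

17

C1, C4 cover every skill at salary 12 + 5 = 17.
Any cover uses at least 2 candidates; among all covering selections none totals below 17.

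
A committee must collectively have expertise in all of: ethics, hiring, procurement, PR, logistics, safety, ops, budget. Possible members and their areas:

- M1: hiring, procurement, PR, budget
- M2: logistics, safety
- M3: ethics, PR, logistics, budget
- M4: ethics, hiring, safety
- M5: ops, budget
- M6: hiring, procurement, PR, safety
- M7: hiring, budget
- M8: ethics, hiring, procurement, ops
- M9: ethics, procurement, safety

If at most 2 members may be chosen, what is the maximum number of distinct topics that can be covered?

7

Choosing M3, M6 covers {ethics, hiring, procurement, PR, logistics, safety, budget} — 7 topics.
No choice of 2 members does better; here ops is left uncovered.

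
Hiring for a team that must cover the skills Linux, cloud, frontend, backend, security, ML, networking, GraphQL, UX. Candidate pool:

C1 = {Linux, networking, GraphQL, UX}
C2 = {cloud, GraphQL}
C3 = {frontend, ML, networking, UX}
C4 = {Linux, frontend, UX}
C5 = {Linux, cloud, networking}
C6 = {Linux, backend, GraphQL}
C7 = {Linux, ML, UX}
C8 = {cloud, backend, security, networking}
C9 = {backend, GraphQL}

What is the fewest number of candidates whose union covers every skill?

3

C1, C3, C8 together cover {Linux, cloud, frontend, backend, security, ML, networking, GraphQL, UX} — every skill.
No 2 of the 9 candidates cover everything (all 36 pairs fall short), so 3 is minimum.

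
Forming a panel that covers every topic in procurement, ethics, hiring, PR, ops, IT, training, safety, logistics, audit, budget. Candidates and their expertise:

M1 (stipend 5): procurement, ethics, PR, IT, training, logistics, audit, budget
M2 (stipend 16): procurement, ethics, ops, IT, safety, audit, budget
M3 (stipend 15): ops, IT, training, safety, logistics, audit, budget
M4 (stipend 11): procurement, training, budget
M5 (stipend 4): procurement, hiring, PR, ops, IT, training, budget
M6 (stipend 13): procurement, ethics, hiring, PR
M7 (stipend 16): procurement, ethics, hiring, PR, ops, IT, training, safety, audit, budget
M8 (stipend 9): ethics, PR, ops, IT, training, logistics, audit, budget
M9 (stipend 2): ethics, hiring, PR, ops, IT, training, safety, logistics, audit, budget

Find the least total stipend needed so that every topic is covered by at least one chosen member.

M5, M9 cover every topic at stipend 4 + 2 = 6.
Any cover uses at least 2 members; among all covering selections none totals below 6.

6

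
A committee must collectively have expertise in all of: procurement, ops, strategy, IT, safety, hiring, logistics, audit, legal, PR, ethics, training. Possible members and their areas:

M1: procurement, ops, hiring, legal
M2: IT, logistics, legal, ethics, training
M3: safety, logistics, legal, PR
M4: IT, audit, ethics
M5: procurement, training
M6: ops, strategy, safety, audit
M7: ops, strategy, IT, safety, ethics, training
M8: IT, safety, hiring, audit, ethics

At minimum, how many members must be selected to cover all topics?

4

M1, M2, M3, M6 together cover {procurement, ops, strategy, IT, safety, hiring, logistics, audit, legal, PR, ethics, training} — every topic.
No 3 of the 8 members cover everything (all 56 triples fall short), so 4 is minimum.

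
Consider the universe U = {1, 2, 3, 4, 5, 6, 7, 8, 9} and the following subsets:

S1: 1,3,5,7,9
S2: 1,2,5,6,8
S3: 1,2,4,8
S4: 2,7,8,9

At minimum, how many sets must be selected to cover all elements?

3

S1, S2, S3 together cover {1, 2, 3, 4, 5, 6, 7, 8, 9} — every element.
No 2 of the 4 sets cover everything (all 6 pairs fall short), so 3 is minimum.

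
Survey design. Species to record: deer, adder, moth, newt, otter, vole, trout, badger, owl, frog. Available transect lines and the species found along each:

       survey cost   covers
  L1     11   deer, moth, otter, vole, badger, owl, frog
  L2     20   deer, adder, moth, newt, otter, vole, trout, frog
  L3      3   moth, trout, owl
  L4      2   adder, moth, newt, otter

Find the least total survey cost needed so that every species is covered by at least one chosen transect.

L1, L3, L4 cover every species at survey cost 11 + 3 + 2 = 16.
Any cover uses at least 2 transects; among all covering selections none totals below 16.

16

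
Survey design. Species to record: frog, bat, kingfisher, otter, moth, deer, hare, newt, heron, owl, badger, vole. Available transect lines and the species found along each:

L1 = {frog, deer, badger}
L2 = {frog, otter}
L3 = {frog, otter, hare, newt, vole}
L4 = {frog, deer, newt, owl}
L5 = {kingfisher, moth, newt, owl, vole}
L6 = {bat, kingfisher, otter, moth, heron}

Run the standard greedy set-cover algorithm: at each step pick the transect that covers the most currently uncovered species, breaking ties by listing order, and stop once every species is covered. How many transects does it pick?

4

Pick 1: L3 covers 5 new species (frog, otter, hare, newt, vole).
Pick 2: L6 covers 4 new species (bat, kingfisher, moth, heron).
Pick 3: L1 covers 2 new species (deer, badger).
Pick 4: L4 covers 1 new species (owl).
Greedy uses 4 transects.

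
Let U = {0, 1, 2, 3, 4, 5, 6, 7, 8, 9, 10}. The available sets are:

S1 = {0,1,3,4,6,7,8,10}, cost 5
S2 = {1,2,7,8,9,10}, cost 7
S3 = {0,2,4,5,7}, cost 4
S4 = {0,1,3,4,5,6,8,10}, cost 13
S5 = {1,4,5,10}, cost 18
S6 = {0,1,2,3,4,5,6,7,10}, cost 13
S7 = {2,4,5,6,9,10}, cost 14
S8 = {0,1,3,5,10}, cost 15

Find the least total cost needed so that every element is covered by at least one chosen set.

16

S1, S2, S3 cover every element at cost 5 + 7 + 4 = 16.
Any cover uses at least 2 sets; among all covering selections none totals below 16.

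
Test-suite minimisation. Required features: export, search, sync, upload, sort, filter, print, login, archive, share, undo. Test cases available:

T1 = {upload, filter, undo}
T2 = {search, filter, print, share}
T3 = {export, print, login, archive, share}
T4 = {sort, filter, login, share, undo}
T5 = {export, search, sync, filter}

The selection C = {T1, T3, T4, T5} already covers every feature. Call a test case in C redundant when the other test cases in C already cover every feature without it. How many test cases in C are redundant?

Drop T1: upload uncovered — not redundant.
Drop T3: print, archive uncovered — not redundant.
Drop T4: sort uncovered — not redundant.
Drop T5: search, sync uncovered — not redundant.
None of the test cases in C is redundant.

0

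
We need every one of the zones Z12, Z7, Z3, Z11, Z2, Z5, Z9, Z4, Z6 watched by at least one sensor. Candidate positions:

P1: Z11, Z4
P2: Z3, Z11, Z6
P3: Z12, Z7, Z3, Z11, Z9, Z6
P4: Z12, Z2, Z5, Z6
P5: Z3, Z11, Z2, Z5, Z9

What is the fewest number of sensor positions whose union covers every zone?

P1, P3, P4 together cover {Z12, Z7, Z3, Z11, Z2, Z5, Z9, Z4, Z6} — every zone.
No 2 of the 5 sensor positions cover everything (all 10 pairs fall short), so 3 is minimum.

3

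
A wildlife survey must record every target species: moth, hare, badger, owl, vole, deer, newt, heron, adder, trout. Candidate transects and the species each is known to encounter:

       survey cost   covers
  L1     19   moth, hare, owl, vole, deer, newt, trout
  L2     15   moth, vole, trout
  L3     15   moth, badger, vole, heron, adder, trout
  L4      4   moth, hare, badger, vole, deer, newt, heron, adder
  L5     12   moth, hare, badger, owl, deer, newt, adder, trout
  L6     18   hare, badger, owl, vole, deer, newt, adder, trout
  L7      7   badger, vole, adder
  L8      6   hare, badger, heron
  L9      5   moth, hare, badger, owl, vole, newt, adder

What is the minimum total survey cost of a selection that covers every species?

16

L4, L5 cover every species at survey cost 4 + 12 = 16.
Any cover uses at least 2 transects; among all covering selections none totals below 16.
Greedy by coverage-per-survey cost would pick L4, L9, L5 for 21 — worse than the optimum 16.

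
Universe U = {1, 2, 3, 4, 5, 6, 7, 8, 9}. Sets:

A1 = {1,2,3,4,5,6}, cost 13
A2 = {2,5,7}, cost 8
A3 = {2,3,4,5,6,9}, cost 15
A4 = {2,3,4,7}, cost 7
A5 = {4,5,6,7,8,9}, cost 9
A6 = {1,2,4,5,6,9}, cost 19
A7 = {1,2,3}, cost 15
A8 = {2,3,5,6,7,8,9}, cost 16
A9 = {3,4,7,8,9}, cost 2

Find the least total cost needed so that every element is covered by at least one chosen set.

A1, A9 cover every element at cost 13 + 2 = 15.
Any cover uses at least 2 sets; among all covering selections none totals below 15.

15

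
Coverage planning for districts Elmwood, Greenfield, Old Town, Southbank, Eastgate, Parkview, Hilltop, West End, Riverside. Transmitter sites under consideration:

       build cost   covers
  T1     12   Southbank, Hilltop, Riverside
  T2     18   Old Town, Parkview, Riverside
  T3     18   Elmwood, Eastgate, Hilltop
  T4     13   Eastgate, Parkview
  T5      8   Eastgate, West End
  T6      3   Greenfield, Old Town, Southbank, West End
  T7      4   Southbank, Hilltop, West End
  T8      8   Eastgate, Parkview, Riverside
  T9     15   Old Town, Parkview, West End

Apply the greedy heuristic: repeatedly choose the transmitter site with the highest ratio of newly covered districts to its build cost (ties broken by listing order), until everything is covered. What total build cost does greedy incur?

33

Pick 1: T6 adds 4 new (Greenfield, Old Town, Southbank, West End) at build cost 3 (ratio 4/3).
Pick 2: T8 adds 3 new (Eastgate, Parkview, Riverside) at build cost 8 (ratio 3/8).
Pick 3: T7 adds 1 new (Hilltop) at build cost 4 (ratio 1/4).
Pick 4: T3 adds 1 new (Elmwood) at build cost 18 (ratio 1/18).
Greedy total build cost: 3 + 8 + 4 + 18 = 33. (The true optimum is 29, so greedy overshoots here.)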